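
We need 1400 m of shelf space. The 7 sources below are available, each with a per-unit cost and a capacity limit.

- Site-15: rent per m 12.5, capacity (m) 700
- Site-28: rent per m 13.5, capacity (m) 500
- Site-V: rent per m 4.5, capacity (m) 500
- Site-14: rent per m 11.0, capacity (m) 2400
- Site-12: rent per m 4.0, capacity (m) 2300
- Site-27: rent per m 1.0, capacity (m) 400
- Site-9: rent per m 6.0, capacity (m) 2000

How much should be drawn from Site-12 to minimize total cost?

1000

Use sources in increasing cost order.
Site-27 (1.0): use full 400 — 1000 m to go.
Site-12 at 4.0: take 1000 of its 2300 — requirement met.
Site-V, Site-9, Site-14, Site-15, Site-28: unused.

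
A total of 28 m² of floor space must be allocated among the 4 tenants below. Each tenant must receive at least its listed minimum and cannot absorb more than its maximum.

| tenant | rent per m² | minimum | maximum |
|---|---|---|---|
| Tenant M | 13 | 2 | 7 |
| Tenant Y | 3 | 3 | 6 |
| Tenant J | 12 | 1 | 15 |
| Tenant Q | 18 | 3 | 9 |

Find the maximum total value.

370

Meeting every minimum uses 2+3+1+3 = 9 m², leaving 19.
Highest rent per m² first: Tenant Q 18 > Tenant M 13 > Tenant J 12 > Tenant Y 3.
Tenant Q: +6 to 9 (cap) — 13 left.
Tenant M: +5 to 7 (cap) — 8 left.
Tenant J has room for 14 more but only 8 remain, so it gets 9.
Total = 13×7 + 3×3 + 12×9 + 18×9 = 370.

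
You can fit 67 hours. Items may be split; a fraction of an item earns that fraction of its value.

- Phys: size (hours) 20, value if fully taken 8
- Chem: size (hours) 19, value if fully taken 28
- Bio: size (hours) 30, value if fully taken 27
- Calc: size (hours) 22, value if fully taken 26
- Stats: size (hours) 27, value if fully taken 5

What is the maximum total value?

Best value per unit of size first: Chem 28/19≈1.47, Calc 26/22≈1.18, Bio 27/30≈0.9, Phys 8/20≈0.4, Stats 5/27≈0.185.
Take all of Chem (19 hours, value 28) → 48 hours left.
Calc: take in full, 22 hours for value 26 → 26 left.
Only 26 hours remain; take 26/30 of Bio for value 27×26/30 = 23.4.
Total value = 77.4.

77.4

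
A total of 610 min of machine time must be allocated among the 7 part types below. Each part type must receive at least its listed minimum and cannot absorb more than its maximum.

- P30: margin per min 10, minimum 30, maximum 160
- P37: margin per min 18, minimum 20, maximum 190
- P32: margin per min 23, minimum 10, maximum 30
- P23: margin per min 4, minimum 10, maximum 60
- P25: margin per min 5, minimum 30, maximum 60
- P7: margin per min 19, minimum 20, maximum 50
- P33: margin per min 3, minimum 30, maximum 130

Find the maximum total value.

Meeting every minimum uses 30+20+10+10+30+20+30 = 150 min, leaving 460.
Rank by margin per min: P32 23 > P7 19 > P37 18 > P30 10 > P25 5 > P23 4 > P33 3.
P32 takes 20 more to reach its cap of 30 — 440 left.
P7 takes 30 more to reach its cap of 50 — 410 left.
P37: +170 to 190 (cap) — 240 left.
P30 takes 130 more to reach its cap of 160 — 110 left.
Give P25 30 more to hit its cap of 60 — 80 left.
P23: +50 to 60 (cap) — 30 left.
P33: +30 (room for 100) → 60. Pool exhausted.
Total = 10×160 + 18×190 + 23×30 + 4×60 + 5×60 + 19×50 + 3×60 = 7380.

7380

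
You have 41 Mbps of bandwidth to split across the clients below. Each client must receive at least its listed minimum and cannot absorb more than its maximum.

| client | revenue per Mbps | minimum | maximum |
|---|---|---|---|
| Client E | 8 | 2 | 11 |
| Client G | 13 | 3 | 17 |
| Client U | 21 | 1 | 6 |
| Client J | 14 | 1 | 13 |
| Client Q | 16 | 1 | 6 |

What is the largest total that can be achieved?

Meeting every minimum uses 2+3+1+1+1 = 8 Mbps, leaving 33.
Rank by revenue per Mbps: Client U 21 > Client Q 16 > Client J 14 > Client G 13 > Client E 8.
Give Client U 5 more to hit its cap of 6 ; 28 left.
Client Q: +5 to 6 (cap) ; 23 left.
Give Client J 12 more to hit its cap of 13 ; 11 left.
Only 11 left; Client G takes them to reach 14.
Total = 8×2 + 13×14 + 21×6 + 14×13 + 16×6 = 602.

602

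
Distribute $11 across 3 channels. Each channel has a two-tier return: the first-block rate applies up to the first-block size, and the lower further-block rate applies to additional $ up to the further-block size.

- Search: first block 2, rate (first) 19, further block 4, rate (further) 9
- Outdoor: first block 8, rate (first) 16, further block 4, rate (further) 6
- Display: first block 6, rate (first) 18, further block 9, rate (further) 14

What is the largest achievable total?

194

Rank every tier by rate: Search/tier1 19 > Display/tier1 18 > Outdoor/tier1 16 > Display/tier2 14 > Search/tier2 9 > Outdoor/tier2 6.
Fill Search tier1 block (2 at 19) — 9 left.
Display tier1 at 18: fill all 6 — 3 left.
3 remain; put them into Outdoor tier1 at 16.
Total = 19×2 + 18×6 + 16×3 = 194.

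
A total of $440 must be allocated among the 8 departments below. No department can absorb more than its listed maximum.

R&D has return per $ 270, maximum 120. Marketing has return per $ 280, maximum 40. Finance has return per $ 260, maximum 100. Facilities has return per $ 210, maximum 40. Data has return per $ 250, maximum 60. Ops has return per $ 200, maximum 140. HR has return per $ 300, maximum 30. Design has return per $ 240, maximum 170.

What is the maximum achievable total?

Rank by return per $: HR 300 > Marketing 280 > R&D 270 > Finance 260 > Data 250 > Design 240 > Facilities 210 > Ops 200.
Give HR 30 to hit its cap of 30 ; 410 left.
Marketing: +40 to 40 (cap) ; 370 left.
R&D: +120 to 120 (cap) ; 250 left.
Finance takes 100 to reach its cap of 100 ; 150 left.
Give Data 60 to hit its cap of 60 ; 90 left.
Only 90 left; Design takes them to reach 90.
Total = 270×120 + 280×40 + 260×100 + 250×60 + 300×30 + 240×90 = 115200.

115200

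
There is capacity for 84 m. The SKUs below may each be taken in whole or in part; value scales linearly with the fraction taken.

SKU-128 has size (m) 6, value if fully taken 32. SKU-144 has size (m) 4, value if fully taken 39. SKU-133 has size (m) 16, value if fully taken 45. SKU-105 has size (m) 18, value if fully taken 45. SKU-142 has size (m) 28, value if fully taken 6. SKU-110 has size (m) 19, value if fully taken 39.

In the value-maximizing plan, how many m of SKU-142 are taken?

Best value per unit of size first: SKU-144 39/4≈9.75, SKU-128 32/6≈5.33, SKU-133 45/16≈2.81, SKU-105 45/18≈2.5, SKU-110 39/19≈2.05, SKU-142 6/28≈0.214.
All 4 m of SKU-144 fit (value 39) — 80 remain.
Take all of SKU-128 (6 m, value 32) — 74 m left.
SKU-133: take in full, 16 m for value 45 — 58 left.
SKU-105: take in full, 18 m for value 45 — 40 left.
Take all of SKU-110 (19 m, value 39) — 21 m left.
21 m left: a 21/28 share of SKU-142 gives 6×21/28 = 4.5.

21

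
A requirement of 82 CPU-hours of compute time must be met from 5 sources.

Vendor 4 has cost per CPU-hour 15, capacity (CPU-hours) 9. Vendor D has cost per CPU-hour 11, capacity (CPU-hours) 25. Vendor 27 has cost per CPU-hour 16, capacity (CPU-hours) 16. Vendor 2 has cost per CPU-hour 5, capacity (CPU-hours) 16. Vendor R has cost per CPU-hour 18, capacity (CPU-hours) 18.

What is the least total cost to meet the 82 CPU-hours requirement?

Use sources in increasing cost order.
Take 16 from Vendor 2 at 5 → need 66 more.
Vendor D (11): use full 25 → 41 CPU-hours to go.
Take 9 from Vendor 4 at 15 → need 32 more.
Vendor 27 (16): use full 16 → 16 CPU-hours to go.
Vendor R (18): take the remaining 16 → done.
Cost = 16×5 + 25×11 + 9×15 + 16×16 + 16×18 = 1034.

1034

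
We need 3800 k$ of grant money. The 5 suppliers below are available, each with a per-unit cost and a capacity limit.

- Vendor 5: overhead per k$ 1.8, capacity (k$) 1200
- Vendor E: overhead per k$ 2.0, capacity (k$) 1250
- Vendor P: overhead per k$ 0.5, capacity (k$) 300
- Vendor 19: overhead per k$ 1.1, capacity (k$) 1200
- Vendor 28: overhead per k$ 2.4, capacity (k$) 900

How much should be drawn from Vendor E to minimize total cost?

Fill from the cheapest supplier first.
Vendor P at 0.5: take all 300 k$ ; 3500 still needed.
Take 1200 from Vendor 19 at 1.1 ; need 2300 more.
Vendor 5 at 1.8: take all 1200 k$ ; 1100 still needed.
Vendor E (2.0): take the remaining 1100 ; done.
Vendor 28: unused.

1100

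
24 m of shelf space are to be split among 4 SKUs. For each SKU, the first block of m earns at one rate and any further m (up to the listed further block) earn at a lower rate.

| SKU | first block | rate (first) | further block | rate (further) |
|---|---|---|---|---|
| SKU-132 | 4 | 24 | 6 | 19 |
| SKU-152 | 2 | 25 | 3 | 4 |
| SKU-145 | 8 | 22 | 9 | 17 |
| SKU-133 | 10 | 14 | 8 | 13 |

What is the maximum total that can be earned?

504

Treat each block as its own option and order by rate: SKU-152/T1 25 > SKU-132/T1 24 > SKU-145/T1 22 > SKU-132/T2 19 > SKU-145/T2 17 > SKU-133/T1 14 > SKU-133/T2 13 > SKU-152/T2 4.
SKU-152 T1 at 25: fill all 2 → 22 left.
SKU-132 T1 at 24: fill all 4 → 18 left.
SKU-145 T1 at 22: fill all 8 → 10 left.
SKU-132/T2 (19): +6 → 4 left.
SKU-145 T2 at 17: only 4 left, fill 4.
Total = 25×2 + 24×4 + 22×8 + 19×6 + 17×4 = 504.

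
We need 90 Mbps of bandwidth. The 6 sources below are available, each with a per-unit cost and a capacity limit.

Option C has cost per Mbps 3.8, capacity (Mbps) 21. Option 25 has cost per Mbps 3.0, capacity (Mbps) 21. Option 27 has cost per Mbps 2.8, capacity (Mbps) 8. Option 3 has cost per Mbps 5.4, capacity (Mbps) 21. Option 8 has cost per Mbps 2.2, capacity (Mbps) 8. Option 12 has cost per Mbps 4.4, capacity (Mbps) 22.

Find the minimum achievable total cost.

Use sources in increasing cost order.
Take 8 from Option 8 at 2.2 ; need 82 more.
Option 27 (2.8): use full 8 ; 74 Mbps to go.
Take 21 from Option 25 at 3.0 ; need 53 more.
Option C at 3.8: take all 21 Mbps ; 32 still needed.
Option 12 at 4.4: take all 22 Mbps ; 10 still needed.
Option 3 (5.4): take the remaining 10 ; done.
Cost = 8×2.2 + 8×2.8 + 21×3.0 + 21×3.8 + 22×4.4 + 10×5.4 = 333.6.

333.6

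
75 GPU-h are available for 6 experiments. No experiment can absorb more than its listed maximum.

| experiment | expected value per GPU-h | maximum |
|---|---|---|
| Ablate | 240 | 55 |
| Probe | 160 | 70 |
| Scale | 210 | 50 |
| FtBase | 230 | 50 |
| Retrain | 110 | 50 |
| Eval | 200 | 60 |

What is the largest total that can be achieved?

Order the experiments by expected value per GPU-h: Ablate 240 > FtBase 230 > Scale 210 > Eval 200 > Probe 160 > Retrain 110.
Ablate takes 55 to reach its cap of 55 → 20 left.
Only 20 left; FtBase takes them to reach 20.
Total = 240×55 + 230×20 = 17800.

17800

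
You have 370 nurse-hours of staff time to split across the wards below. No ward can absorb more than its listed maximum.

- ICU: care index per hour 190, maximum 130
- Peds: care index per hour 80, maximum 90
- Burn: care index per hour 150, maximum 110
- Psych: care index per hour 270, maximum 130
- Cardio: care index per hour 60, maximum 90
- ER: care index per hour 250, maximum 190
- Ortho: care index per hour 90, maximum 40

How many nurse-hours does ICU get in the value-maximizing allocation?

Rank by care index per hour: Psych 270 > ER 250 > ICU 190 > Burn 150 > Ortho 90 > Peds 80 > Cardio 60.
Psych takes 130 to reach its cap of 130 ; 240 left.
Give ER 190 to hit its cap of 190 ; 50 left.
ICU has room for 130 but only 50 remain, so it gets 50.

50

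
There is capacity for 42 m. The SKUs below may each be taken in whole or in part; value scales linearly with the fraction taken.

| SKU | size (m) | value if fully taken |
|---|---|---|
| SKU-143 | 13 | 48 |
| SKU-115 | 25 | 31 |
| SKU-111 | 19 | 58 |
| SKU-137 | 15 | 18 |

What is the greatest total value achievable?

118.4

Best value per unit of size first: SKU-143 48/13≈3.69, SKU-111 58/19≈3.05, SKU-115 31/25≈1.24, SKU-137 18/15≈1.2.
All 13 m of SKU-143 fit (value 48) ; 29 remain.
All 19 m of SKU-111 fit (value 58) ; 10 remain.
Fill the last 10 m with part of SKU-115: 10/25 of it earns 12.4.
Total value = 118.4.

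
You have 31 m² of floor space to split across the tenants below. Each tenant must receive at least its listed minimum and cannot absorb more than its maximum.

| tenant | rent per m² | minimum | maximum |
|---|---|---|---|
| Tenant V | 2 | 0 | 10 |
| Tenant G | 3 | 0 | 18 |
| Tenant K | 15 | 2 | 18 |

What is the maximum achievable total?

Meeting every minimum uses 0+0+2 = 2 m², leaving 29.
Rank by rent per m²: Tenant K 15 > Tenant G 3 > Tenant V 2.
Give Tenant K 16 more to hit its cap of 18 ; 13 left.
Tenant G: +13 (room for 18) → 13. Pool exhausted.
Total = 3×13 + 15×18 = 309.

309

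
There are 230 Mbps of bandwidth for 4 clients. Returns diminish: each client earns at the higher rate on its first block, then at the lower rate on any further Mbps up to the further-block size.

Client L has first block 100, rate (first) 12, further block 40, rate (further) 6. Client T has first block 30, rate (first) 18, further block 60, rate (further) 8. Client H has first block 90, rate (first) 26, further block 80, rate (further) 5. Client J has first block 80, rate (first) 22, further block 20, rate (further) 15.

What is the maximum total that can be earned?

Treat each block as its own option and order by rate: Client H/first 26 > Client J/first 22 > Client T/first 18 > Client J/second 15 > Client L/first 12 > Client T/second 8 > Client L/second 6 > Client H/second 5.
Fill Client H first block (90 at 26) — 140 left.
Client J first at 22: fill all 80 — 60 left.
Client T/first (18): +30 — 30 left.
Client J second at 15: fill all 20 — 10 left.
Client L/first: +10 of 100 at 12; pool empty.
Total = 26×90 + 22×80 + 18×30 + 15×20 + 12×10 = 5060.

5060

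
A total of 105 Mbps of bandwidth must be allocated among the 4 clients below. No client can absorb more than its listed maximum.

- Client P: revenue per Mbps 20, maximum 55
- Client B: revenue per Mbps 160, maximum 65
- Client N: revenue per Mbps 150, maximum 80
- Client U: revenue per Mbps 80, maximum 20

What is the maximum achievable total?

16400

Order the clients by revenue per Mbps: Client B 160 > Client N 150 > Client U 80 > Client P 20.
Client B takes 65 to reach its cap of 65 ; 40 left.
Client N: +40 (room for 80) → 40. Pool exhausted.
Total = 160×65 + 150×40 = 16400.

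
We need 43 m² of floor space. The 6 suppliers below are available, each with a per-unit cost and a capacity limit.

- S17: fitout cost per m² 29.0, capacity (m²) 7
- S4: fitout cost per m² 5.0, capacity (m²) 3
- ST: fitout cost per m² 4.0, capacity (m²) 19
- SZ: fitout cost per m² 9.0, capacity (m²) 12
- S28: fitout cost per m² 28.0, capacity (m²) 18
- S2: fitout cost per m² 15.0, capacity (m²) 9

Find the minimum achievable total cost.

334

Use suppliers in increasing cost order.
Take 19 from ST at 4.0 ; need 24 more.
S4 at 5.0: take all 3 m² ; 21 still needed.
SZ (9.0): use full 12 ; 9 m² to go.
S2 at 15.0: take all 9 m² ; 0 still needed.
S28, S17: unused.
Cost = 19×4.0 + 3×5.0 + 12×9.0 + 9×15.0 = 334.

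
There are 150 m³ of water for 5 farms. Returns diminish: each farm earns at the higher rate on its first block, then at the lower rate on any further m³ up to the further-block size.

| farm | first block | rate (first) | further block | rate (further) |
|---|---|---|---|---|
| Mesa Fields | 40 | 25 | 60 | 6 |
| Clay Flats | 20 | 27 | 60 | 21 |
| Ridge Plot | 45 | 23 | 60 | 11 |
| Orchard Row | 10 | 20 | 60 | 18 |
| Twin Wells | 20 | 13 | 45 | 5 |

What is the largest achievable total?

3520

Treat each block as its own option and order by rate: Clay Flats/first 27 > Mesa Fields/first 25 > Ridge Plot/first 23 > Clay Flats/second 21 > Orchard Row/first 20 > Orchard Row/second 18 > Twin Wells/first 13 > Ridge Plot/second 11 > Mesa Fields/second 6 > Twin Wells/second 5.
Clay Flats first at 27: fill all 20 — 130 left.
Mesa Fields/first (25): +40 — 90 left.
Ridge Plot/first (23): +45 — 45 left.
Clay Flats/second: +45 of 60 at 21; pool empty.
Total = 27×20 + 25×40 + 23×45 + 21×45 = 3520.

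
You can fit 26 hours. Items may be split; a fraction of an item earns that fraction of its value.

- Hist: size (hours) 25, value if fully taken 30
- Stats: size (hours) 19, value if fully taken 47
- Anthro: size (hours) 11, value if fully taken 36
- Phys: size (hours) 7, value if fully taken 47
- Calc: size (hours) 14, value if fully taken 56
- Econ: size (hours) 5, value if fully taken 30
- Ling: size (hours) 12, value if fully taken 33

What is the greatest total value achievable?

Sort by value density: Phys 47/7≈6.71, Econ 30/5≈6, Calc 56/14≈4, Anthro 36/11≈3.27, Ling 33/12≈2.75, Stats 47/19≈2.47, Hist 30/25≈1.2.
Phys: take in full, 7 hours for value 47 ; 19 left.
Take all of Econ (5 hours, value 30) ; 14 hours left.
Take all of Calc (14 hours, value 56) ; 0 hours left.
Total value = 133.

133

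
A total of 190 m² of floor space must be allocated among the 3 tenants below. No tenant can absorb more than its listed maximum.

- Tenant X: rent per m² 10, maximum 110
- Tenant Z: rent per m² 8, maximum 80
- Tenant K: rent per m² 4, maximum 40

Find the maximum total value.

1740

Rank by rent per m²: Tenant X 10 > Tenant Z 8 > Tenant K 4.
Give Tenant X 110 to hit its cap of 110 → 80 left.
Tenant Z takes 80 to reach its cap of 80 → 0 left.
Total = 10×110 + 8×80 = 1740.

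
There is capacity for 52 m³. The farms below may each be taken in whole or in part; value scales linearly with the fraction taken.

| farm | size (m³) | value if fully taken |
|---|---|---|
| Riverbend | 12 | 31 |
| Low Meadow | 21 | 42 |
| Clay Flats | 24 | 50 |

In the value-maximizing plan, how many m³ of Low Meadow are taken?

16

Best value per unit of size first: Riverbend 31/12≈2.58, Clay Flats 50/24≈2.08, Low Meadow 42/21≈2.
All 12 m³ of Riverbend fit (value 31) — 40 remain.
All 24 m³ of Clay Flats fit (value 50) — 16 remain.
Only 16 m³ remain; take 16/21 of Low Meadow for value 42×16/21 = 32.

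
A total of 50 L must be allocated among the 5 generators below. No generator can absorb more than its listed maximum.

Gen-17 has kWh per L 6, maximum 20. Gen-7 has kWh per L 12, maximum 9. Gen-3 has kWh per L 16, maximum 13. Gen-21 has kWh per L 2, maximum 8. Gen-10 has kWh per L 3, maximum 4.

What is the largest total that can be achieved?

Rank by kWh per L: Gen-3 16 > Gen-7 12 > Gen-17 6 > Gen-10 3 > Gen-21 2.
Gen-3: +13 to 13 (cap) ; 37 left.
Gen-7 takes 9 to reach its cap of 9 ; 28 left.
Gen-17: +20 to 20 (cap) ; 8 left.
Gen-10 takes 4 to reach its cap of 4 ; 4 left.
Only 4 left; Gen-21 takes them to reach 4.
Total = 6×20 + 12×9 + 16×13 + 2×4 + 3×4 = 456.

456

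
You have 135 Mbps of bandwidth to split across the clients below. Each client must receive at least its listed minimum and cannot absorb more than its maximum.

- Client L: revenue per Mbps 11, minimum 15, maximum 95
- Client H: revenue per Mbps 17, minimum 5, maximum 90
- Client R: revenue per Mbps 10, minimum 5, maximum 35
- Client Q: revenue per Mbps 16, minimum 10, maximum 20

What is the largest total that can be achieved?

2120

Meeting every minimum uses 15+5+5+10 = 35 Mbps, leaving 100.
Highest revenue per Mbps first: Client H 17 > Client Q 16 > Client L 11 > Client R 10.
Client H takes 85 more to reach its cap of 90 ; 15 left.
Client Q: +10 to 20 (cap) ; 5 left.
Only 5 left; Client L takes them to reach 20.
Total = 11×20 + 17×90 + 10×5 + 16×20 = 2120.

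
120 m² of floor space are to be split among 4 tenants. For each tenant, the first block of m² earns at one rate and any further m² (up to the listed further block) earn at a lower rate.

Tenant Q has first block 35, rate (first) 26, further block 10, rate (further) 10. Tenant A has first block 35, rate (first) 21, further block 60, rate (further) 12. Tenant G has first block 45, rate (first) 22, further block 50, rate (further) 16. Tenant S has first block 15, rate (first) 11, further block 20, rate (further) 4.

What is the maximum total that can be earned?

Order all 8 blocks by rate: Tenant Q/tier1 26 > Tenant G/tier1 22 > Tenant A/tier1 21 > Tenant G/tier2 16 > Tenant A/tier2 12 > Tenant S/tier1 11 > Tenant Q/tier2 10 > Tenant S/tier2 4.
Tenant Q/tier1 (26): +35 — 85 left.
Tenant G/tier1 (22): +45 — 40 left.
Fill Tenant A tier1 block (35 at 21) — 5 left.
Tenant G/tier2: +5 of 50 at 16; pool empty.
Total = 26×35 + 22×45 + 21×35 + 16×5 = 2715.

2715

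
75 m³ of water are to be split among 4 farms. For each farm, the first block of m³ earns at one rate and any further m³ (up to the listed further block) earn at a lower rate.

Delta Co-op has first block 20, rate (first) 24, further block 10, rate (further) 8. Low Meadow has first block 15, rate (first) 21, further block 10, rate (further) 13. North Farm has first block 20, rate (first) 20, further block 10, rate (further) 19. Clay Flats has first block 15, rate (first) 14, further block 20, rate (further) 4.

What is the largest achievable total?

Rank every tier by rate: Delta Co-op/T1 24 > Low Meadow/T1 21 > North Farm/T1 20 > North Farm/T2 19 > Clay Flats/T1 14 > Low Meadow/T2 13 > Delta Co-op/T2 8 > Clay Flats/T2 4.
Fill Delta Co-op T1 block (20 at 24) — 55 left.
Low Meadow T1 at 21: fill all 15 — 40 left.
North Farm T1 at 20: fill all 20 — 20 left.
Fill North Farm T2 block (10 at 19) — 10 left.
Clay Flats/T1: +10 of 15 at 14; pool empty.
Total = 24×20 + 21×15 + 20×20 + 19×10 + 14×10 = 1525.

1525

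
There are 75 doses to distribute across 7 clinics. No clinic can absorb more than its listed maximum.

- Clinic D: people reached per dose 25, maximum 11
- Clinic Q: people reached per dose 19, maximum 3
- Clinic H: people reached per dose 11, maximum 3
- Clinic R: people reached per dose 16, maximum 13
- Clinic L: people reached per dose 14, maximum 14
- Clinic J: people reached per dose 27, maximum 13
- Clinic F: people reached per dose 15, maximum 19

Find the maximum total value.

1394

Order the clinics by people reached per dose: Clinic J 27 > Clinic D 25 > Clinic Q 19 > Clinic R 16 > Clinic F 15 > Clinic L 14 > Clinic H 11.
Clinic J: +13 to 13 (cap) → 62 left.
Clinic D: +11 to 11 (cap) → 51 left.
Clinic Q takes 3 to reach its cap of 3 → 48 left.
Give Clinic R 13 to hit its cap of 13 → 35 left.
Give Clinic F 19 to hit its cap of 19 → 16 left.
Give Clinic L 14 to hit its cap of 14 → 2 left.
Only 2 left; Clinic H takes them to reach 2.
Total = 25×11 + 19×3 + 11×2 + 16×13 + 14×14 + 27×13 + 15×19 = 1394.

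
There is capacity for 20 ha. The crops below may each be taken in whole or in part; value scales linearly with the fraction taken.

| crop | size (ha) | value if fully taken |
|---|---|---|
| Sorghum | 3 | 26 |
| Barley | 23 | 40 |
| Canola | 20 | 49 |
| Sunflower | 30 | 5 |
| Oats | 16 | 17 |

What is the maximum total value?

Sort by value density: Sorghum 26/3≈8.67, Canola 49/20≈2.45, Barley 40/23≈1.74, Oats 17/16≈1.06, Sunflower 5/30≈0.167.
Take all of Sorghum (3 ha, value 26) ; 17 ha left.
Only 17 ha remain; take 17/20 of Canola for value 49×17/20 = 41.65.
Total value = 67.65.

67.65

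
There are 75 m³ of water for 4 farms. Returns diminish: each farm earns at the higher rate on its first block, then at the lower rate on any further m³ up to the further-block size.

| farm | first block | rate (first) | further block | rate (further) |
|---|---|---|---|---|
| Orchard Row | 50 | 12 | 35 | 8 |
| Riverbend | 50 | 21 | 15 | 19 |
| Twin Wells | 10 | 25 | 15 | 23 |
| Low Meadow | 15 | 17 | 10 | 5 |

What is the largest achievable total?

1645

Treat each block as its own option and order by rate: Twin Wells/tier1 25 > Twin Wells/tier2 23 > Riverbend/tier1 21 > Riverbend/tier2 19 > Low Meadow/tier1 17 > Orchard Row/tier1 12 > Orchard Row/tier2 8 > Low Meadow/tier2 5.
Twin Wells/tier1 (25): +10 ; 65 left.
Fill Twin Wells tier2 block (15 at 23) ; 50 left.
Fill Riverbend tier1 block (50 at 21) ; 0 left.
Total = 25×10 + 23×15 + 21×50 = 1645.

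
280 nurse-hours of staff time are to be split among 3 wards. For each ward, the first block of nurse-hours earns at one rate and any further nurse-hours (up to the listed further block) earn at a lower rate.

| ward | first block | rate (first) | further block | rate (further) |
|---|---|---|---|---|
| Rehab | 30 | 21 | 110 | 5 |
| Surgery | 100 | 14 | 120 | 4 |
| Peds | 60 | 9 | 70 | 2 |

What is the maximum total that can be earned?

Treat each block as its own option and order by rate: Rehab/T1 21 > Surgery/T1 14 > Peds/T1 9 > Rehab/T2 5 > Surgery/T2 4 > Peds/T2 2.
Fill Rehab T1 block (30 at 21) → 250 left.
Surgery T1 at 14: fill all 100 → 150 left.
Peds T1 at 9: fill all 60 → 90 left.
90 remain; put them into Rehab T2 at 5.
Total = 21×30 + 14×100 + 9×60 + 5×90 = 3020.

3020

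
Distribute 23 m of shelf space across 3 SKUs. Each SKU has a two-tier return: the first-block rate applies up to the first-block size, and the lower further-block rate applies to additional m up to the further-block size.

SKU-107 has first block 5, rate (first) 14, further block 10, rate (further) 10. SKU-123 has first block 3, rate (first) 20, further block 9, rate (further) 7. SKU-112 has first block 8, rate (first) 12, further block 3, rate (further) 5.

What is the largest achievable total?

296

Rank every tier by rate: SKU-123/tier1 20 > SKU-107/tier1 14 > SKU-112/tier1 12 > SKU-107/tier2 10 > SKU-123/tier2 7 > SKU-112/tier2 5.
Fill SKU-123 tier1 block (3 at 20) — 20 left.
Fill SKU-107 tier1 block (5 at 14) — 15 left.
SKU-112 tier1 at 12: fill all 8 — 7 left.
SKU-107 tier2 at 10: only 7 left, fill 7.
Total = 20×3 + 14×5 + 12×8 + 10×7 = 296.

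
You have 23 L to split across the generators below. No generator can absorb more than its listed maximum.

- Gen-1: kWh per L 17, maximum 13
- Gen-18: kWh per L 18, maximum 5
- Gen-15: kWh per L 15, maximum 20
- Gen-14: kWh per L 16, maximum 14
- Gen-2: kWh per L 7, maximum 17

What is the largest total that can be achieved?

391

Rank by kWh per L: Gen-18 18 > Gen-1 17 > Gen-14 16 > Gen-15 15 > Gen-2 7.
Gen-18 takes 5 to reach its cap of 5 ; 18 left.
Gen-1: +13 to 13 (cap) ; 5 left.
Only 5 left; Gen-14 takes them to reach 5.
Total = 17×13 + 18×5 + 16×5 = 391.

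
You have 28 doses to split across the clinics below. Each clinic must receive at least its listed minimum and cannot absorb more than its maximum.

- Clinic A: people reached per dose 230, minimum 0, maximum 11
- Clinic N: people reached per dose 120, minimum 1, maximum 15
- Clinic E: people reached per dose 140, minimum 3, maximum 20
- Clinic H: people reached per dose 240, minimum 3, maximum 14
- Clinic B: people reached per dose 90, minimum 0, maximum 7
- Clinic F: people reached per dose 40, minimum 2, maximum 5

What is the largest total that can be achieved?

Meeting every minimum uses 0+1+3+3+0+2 = 9 doses, leaving 19.
Rank by people reached per dose: Clinic H 240 > Clinic A 230 > Clinic E 140 > Clinic N 120 > Clinic B 90 > Clinic F 40.
Give Clinic H 11 more to hit its cap of 14 — 8 left.
Clinic A: +8 (room for 11) → 8. Pool exhausted.
Total = 230×8 + 120×1 + 140×3 + 240×14 + 40×2 = 5820.

5820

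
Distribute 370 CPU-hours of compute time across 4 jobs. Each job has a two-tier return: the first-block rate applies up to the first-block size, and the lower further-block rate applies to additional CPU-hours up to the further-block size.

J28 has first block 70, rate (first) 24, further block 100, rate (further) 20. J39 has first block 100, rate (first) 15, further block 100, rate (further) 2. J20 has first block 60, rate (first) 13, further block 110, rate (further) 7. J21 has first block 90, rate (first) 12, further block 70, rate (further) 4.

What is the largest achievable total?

6440

Treat each block as its own option and order by rate: J28/T1 24 > J28/T2 20 > J39/T1 15 > J20/T1 13 > J21/T1 12 > J20/T2 7 > J21/T2 4 > J39/T2 2.
J28/T1 (24): +70 — 300 left.
J28/T2 (20): +100 — 200 left.
Fill J39 T1 block (100 at 15) — 100 left.
J20/T1 (13): +60 — 40 left.
40 remain; put them into J21 T1 at 12.
Total = 24×70 + 20×100 + 15×100 + 13×60 + 12×40 = 6440.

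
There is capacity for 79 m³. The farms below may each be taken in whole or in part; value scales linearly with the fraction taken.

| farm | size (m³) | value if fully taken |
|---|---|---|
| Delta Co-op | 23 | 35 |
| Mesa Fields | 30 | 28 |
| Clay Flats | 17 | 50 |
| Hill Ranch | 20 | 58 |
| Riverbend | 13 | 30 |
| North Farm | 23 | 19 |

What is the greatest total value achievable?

Rank by value-to-size ratio: Clay Flats 50/17≈2.94, Hill Ranch 58/20≈2.9, Riverbend 30/13≈2.31, Delta Co-op 35/23≈1.52, Mesa Fields 28/30≈0.933, North Farm 19/23≈0.826.
Take all of Clay Flats (17 m³, value 50) → 62 m³ left.
Take all of Hill Ranch (20 m³, value 58) → 42 m³ left.
Riverbend: take in full, 13 m³ for value 30 → 29 left.
All 23 m³ of Delta Co-op fit (value 35) → 6 remain.
Fill the last 6 m³ with part of Mesa Fields: 6/30 of it earns 5.6.
Total value = 178.6.

178.6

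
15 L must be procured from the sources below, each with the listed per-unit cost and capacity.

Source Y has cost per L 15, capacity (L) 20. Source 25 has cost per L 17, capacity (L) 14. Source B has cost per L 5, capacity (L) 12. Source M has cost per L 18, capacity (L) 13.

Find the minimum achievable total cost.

Use sources in increasing cost order.
Source B at 5: take all 12 L → 3 still needed.
Source Y at 15: take 3 of its 20 → requirement met.
Source 25, Source M: unused.
Cost = 12×5 + 3×15 = 105.

105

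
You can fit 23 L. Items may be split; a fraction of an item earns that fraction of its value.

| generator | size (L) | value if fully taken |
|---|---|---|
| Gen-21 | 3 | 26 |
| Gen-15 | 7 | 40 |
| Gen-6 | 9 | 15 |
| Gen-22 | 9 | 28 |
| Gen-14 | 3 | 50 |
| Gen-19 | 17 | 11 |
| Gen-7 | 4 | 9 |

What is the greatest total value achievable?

146.25

Rank by value-to-size ratio: Gen-14 50/3≈16.7, Gen-21 26/3≈8.67, Gen-15 40/7≈5.71, Gen-22 28/9≈3.11, Gen-7 9/4≈2.25, Gen-6 15/9≈1.67, Gen-19 11/17≈0.647.
Take all of Gen-14 (3 L, value 50) — 20 L left.
All 3 L of Gen-21 fit (value 26) — 17 remain.
All 7 L of Gen-15 fit (value 40) — 10 remain.
Take all of Gen-22 (9 L, value 28) — 1 L left.
Fill the last 1 L with part of Gen-7: 1/4 of it earns 2.25.
Total value = 146.25.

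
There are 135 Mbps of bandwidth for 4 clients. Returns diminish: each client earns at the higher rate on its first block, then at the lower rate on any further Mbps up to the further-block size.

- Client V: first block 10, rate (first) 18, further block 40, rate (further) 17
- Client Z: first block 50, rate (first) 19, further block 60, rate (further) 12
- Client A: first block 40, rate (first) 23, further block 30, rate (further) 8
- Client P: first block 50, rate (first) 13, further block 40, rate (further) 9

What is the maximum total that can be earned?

2645

Order all 8 blocks by rate: Client A/T1 23 > Client Z/T1 19 > Client V/T1 18 > Client V/T2 17 > Client P/T1 13 > Client Z/T2 12 > Client P/T2 9 > Client A/T2 8.
Fill Client A T1 block (40 at 23) → 95 left.
Client Z T1 at 19: fill all 50 → 45 left.
Fill Client V T1 block (10 at 18) → 35 left.
Client V/T2: +35 of 40 at 17; pool empty.
Total = 23×40 + 19×50 + 18×10 + 17×35 = 2645.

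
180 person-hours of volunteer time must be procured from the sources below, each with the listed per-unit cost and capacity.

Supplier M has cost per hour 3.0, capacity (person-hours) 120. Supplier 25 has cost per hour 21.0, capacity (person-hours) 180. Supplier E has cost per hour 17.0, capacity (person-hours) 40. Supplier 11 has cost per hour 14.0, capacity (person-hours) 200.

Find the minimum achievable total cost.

Fill from the cheapest source first.
Take 120 from Supplier M at 3.0 — need 60 more.
Supplier 11 at 14.0: take 60 of its 200 — requirement met.
Supplier E, Supplier 25: unused.
Cost = 120×3.0 + 60×14.0 = 1200.

1200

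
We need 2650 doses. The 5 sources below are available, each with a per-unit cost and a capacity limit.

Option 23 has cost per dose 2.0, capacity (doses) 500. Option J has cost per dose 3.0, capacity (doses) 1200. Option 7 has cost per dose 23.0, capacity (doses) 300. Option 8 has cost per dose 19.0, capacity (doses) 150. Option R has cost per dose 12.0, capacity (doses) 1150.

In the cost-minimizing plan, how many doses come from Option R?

950

Cheapest first:
Option 23 at 2.0: take all 500 doses → 2150 still needed.
Take 1200 from Option J at 3.0 → need 950 more.
Option R at 12.0: take 950 of its 1150 → requirement met.
Option 8, Option 7: unused.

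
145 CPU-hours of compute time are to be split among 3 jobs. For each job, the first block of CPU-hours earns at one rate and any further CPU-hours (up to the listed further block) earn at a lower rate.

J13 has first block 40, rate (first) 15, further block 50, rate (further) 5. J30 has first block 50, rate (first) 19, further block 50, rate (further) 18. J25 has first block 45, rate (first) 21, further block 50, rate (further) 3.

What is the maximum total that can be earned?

2795

Treat each block as its own option and order by rate: J25/tier1 21 > J30/tier1 19 > J30/tier2 18 > J13/tier1 15 > J13/tier2 5 > J25/tier2 3.
J25 tier1 at 21: fill all 45 → 100 left.
Fill J30 tier1 block (50 at 19) → 50 left.
J30/tier2 (18): +50 → 0 left.
Total = 21×45 + 19×50 + 18×50 = 2795.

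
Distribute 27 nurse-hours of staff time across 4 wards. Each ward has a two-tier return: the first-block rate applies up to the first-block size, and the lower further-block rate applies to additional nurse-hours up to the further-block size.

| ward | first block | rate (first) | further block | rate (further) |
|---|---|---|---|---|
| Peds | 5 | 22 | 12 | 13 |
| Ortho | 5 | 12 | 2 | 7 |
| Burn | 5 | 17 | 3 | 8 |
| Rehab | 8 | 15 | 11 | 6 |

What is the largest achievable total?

Treat each block as its own option and order by rate: Peds/T1 22 > Burn/T1 17 > Rehab/T1 15 > Peds/T2 13 > Ortho/T1 12 > Burn/T2 8 > Ortho/T2 7 > Rehab/T2 6.
Peds T1 at 22: fill all 5 — 22 left.
Burn T1 at 17: fill all 5 — 17 left.
Rehab/T1 (15): +8 — 9 left.
9 remain; put them into Peds T2 at 13.
Total = 22×5 + 17×5 + 15×8 + 13×9 = 432.

432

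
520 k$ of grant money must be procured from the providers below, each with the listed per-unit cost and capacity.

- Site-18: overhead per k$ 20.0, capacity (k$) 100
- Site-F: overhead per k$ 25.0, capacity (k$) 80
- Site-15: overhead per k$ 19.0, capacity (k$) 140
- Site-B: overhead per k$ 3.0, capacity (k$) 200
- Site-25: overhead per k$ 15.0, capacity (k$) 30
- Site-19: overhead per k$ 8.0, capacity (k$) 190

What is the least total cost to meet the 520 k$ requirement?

4470

Fill from the cheapest provider first.
Take 200 from Site-B at 3.0 — need 320 more.
Site-19 (8.0): use full 190 — 130 k$ to go.
Take 30 from Site-25 at 15.0 — need 100 more.
Site-15 at 19.0: take 100 of its 140 — requirement met.
Site-18, Site-F: unused.
Cost = 200×3.0 + 190×8.0 + 30×15.0 + 100×19.0 = 4470.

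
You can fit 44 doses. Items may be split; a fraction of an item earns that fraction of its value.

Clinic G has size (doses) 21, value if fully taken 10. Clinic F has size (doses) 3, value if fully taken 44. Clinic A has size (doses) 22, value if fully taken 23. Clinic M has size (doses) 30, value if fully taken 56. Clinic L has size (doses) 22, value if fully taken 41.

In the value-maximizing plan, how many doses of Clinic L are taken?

Best value per unit of size first: Clinic F 44/3≈14.7, Clinic M 56/30≈1.87, Clinic L 41/22≈1.86, Clinic A 23/22≈1.05, Clinic G 10/21≈0.476.
Take all of Clinic F (3 doses, value 44) — 41 doses left.
Clinic M: take in full, 30 doses for value 56 — 11 left.
11 doses left: a 11/22 share of Clinic L gives 41×11/22 = 20.5.

11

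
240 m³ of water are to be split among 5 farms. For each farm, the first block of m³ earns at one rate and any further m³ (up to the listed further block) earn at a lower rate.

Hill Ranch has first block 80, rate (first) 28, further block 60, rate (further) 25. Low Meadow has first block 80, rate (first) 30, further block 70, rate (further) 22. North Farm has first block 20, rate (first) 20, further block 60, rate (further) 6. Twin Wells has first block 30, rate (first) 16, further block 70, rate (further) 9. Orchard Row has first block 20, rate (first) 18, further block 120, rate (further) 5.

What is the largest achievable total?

6580

Treat each block as its own option and order by rate: Low Meadow/tier1 30 > Hill Ranch/tier1 28 > Hill Ranch/tier2 25 > Low Meadow/tier2 22 > North Farm/tier1 20 > Orchard Row/tier1 18 > Twin Wells/tier1 16 > Twin Wells/tier2 9 > North Farm/tier2 6 > Orchard Row/tier2 5.
Low Meadow/tier1 (30): +80 ; 160 left.
Hill Ranch tier1 at 28: fill all 80 ; 80 left.
Fill Hill Ranch tier2 block (60 at 25) ; 20 left.
Low Meadow tier2 at 22: only 20 left, fill 20.
Total = 30×80 + 28×80 + 25×60 + 22×20 = 6580.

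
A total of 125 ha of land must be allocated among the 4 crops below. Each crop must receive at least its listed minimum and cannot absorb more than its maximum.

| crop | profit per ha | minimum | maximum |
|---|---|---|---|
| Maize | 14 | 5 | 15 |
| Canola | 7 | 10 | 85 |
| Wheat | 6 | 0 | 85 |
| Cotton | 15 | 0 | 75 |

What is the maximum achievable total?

1580

Meeting every minimum uses 5+10+0+0 = 15 ha, leaving 110.
Order the crops by profit per ha: Cotton 15 > Maize 14 > Canola 7 > Wheat 6.
Cotton: +75 to 75 (cap) — 35 left.
Maize takes 10 more to reach its cap of 15 — 25 left.
Canola: +25 (room for 75) → 35. Pool exhausted.
Total = 14×15 + 7×35 + 15×75 = 1580.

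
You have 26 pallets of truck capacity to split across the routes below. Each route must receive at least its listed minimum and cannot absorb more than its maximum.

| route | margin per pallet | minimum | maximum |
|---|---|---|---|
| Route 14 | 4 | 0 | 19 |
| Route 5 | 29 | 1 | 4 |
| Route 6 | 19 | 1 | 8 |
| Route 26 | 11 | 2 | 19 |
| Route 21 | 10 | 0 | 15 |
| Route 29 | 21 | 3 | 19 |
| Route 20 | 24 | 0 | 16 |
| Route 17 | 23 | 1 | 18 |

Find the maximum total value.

Meeting every minimum uses 0+1+1+2+0+3+0+1 = 8 pallets, leaving 18.
Highest margin per pallet first: Route 5 29 > Route 20 24 > Route 17 23 > Route 29 21 > Route 6 19 > Route 26 11 > Route 21 10 > Route 14 4.
Give Route 5 3 more to hit its cap of 4 — 15 left.
Route 20: +15 (room for 16) → 15. Pool exhausted.
Total = 29×4 + 19×1 + 11×2 + 21×3 + 24×15 + 23×1 = 603.

603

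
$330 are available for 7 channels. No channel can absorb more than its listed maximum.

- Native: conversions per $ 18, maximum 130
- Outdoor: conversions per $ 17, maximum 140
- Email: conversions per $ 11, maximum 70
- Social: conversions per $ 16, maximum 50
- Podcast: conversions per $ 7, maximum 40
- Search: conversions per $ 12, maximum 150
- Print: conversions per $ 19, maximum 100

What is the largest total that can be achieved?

Rank by conversions per $: Print 19 > Native 18 > Outdoor 17 > Social 16 > Search 12 > Email 11 > Podcast 7.
Print takes 100 to reach its cap of 100 ; 230 left.
Give Native 130 to hit its cap of 130 ; 100 left.
Outdoor: +100 (room for 140) → 100. Pool exhausted.
Total = 18×130 + 17×100 + 19×100 = 5940.

5940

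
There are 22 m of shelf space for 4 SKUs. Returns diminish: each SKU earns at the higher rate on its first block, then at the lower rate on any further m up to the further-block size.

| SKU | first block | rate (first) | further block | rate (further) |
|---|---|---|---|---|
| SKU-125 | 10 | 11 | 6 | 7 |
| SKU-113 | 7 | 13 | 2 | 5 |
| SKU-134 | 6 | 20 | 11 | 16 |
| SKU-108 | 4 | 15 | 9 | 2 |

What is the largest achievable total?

Order all 8 blocks by rate: SKU-134/T1 20 > SKU-134/T2 16 > SKU-108/T1 15 > SKU-113/T1 13 > SKU-125/T1 11 > SKU-125/T2 7 > SKU-113/T2 5 > SKU-108/T2 2.
SKU-134 T1 at 20: fill all 6 ; 16 left.
SKU-134/T2 (16): +11 ; 5 left.
SKU-108 T1 at 15: fill all 4 ; 1 left.
1 remain; put them into SKU-113 T1 at 13.
Total = 20×6 + 16×11 + 15×4 + 13×1 = 369.

369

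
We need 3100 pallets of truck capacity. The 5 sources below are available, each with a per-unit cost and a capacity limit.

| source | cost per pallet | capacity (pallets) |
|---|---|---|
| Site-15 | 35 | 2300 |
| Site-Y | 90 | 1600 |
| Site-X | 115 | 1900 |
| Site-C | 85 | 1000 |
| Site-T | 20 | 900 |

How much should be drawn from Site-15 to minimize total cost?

2200

Fill from the cheapest source first.
Site-T at 20: take all 900 pallets ; 2200 still needed.
Site-15 (35): take the remaining 2200 ; done.
Site-C, Site-Y, Site-X: unused.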